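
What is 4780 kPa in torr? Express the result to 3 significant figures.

35900 torr

1 kilopascal = 7.50062 torr.
4780 × 7.50062 ≈ 35900 torr.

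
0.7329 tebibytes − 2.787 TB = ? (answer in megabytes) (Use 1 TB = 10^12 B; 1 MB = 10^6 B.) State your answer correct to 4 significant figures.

-1.981e+6 MB

0.7329 TiB = 805832 MB and 2.787 TB = 2.78700e+6 MB.
805832 − 2.78700e+6 ≈ -1.981e+6 MB.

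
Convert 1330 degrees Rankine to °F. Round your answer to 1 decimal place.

°R = °F + 459.67.
Applying the formula gives 870.3 °F.

870.3 °F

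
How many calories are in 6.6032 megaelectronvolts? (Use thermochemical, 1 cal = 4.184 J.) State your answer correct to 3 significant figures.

1 MeV = 3.82929 × 10^-14 cal.
6.6032 × 3.82929 × 10^-14 ≈ 2.53 × 10^-13 cal.

2.53 × 10^-13 calories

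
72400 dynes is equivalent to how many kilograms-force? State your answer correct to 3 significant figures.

1 dyn = 1.01972e-6 kilograms-force.
Thus 72400 × 1.01972e-6 ≈ 0.0738 kgf.

0.0738 kgf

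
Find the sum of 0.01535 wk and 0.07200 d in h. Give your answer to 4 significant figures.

0.01535 wk = 2.57880 h and 0.07200 d = 1.72800 h.
2.57880 + 1.72800 ≈ 4.307 h.

4.307 h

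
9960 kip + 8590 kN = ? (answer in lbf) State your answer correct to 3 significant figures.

9960 kip = 9.96000 × 10^6 lbf and 8590 kN = 1.93111 × 10^6 lbf.
9.96000 × 10^6 + 1.93111 × 10^6 ≈ 1.19 × 10^7 lbf.

1.19 × 10^7 pounds-force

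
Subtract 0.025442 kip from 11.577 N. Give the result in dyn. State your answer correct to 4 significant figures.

11.577 N = 1.15770 × 10^6 dyn and 0.025442 kip = 1.13172 × 10^7 dyn.
1.15770 × 10^6 − 1.13172 × 10^7 ≈ -1.016 × 10^7 dyn.

-1.016 × 10^7 dynes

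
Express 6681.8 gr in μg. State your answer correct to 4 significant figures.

1 grain = 64798.9 μg.
6681.8 × 64798.9 ≈ 4.330e+8 μg.

4.330e+8 μg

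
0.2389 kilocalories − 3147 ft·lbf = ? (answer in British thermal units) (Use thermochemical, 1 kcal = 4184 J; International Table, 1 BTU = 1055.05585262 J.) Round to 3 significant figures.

-3.10 British thermal units

0.2389 kcal = 0.947398 BTU and 3147 ft·lbf = 4.04411 BTU.
0.947398 − 4.04411 ≈ -3.10 BTU.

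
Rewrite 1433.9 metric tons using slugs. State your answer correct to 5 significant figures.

1 metric ton = 68.5218 slug.
1433.9 × 68.5218 ≈ 98253 slug.

98253 slug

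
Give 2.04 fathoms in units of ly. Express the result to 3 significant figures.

3.94 × 10^-16 light-years

1 fathom = 1.93304 × 10^-16 ly.
Then 2.04 × 1.93304 × 10^-16 ≈ 3.94 × 10^-16 ly.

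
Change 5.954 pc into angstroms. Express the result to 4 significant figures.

1.837 × 10^27 Å

1 parsec = 3.08568 × 10^26 Å.
5.954 × 3.08568 × 10^26 ≈ 1.837 × 10^27 Å.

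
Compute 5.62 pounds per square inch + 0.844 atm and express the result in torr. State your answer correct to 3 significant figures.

5.62 psi = 290.638 torr and 0.844 atm = 641.440 torr.
290.638 + 641.440 ≈ 932 torr.

932 torr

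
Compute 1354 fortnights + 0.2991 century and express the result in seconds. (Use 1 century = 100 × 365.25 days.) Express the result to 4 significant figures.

1354 fortnight = 1.63780 × 10^9 s and 0.2991 century = 9.43888 × 10^8 s.
1.63780 × 10^9 + 9.43888 × 10^8 ≈ 2.582 × 10^9 s.

2.582 × 10^9 seconds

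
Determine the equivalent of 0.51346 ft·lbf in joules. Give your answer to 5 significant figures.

0.69616 joules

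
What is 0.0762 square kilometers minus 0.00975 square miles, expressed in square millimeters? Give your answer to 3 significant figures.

5.09 × 10^10 square millimeters

0.0762 km² = 7.62000 × 10^10 mm² and 0.00975 mi² = 2.52524 × 10^10 mm².
7.62000 × 10^10 − 2.52524 × 10^10 ≈ 5.09 × 10^10 mm².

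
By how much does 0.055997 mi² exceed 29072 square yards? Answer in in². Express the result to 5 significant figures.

0.055997 mi² = 2.24799 × 10^8 in² and 29072 yd² = 3.76773 × 10^7 in².
2.24799 × 10^8 − 3.76773 × 10^7 ≈ 1.8712 × 10^8 in².

1.8712 × 10^8 square inches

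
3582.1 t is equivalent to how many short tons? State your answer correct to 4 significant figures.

1 t = 1.10231 short ton.
Thus 3582.1 × 1.10231 ≈ 3949 short ton.

3949 short tons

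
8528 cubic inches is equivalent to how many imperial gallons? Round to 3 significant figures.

1 cubic inch = 0.00360465 imp gal.
8528 × 0.00360465 ≈ 30.7 imp gal.

30.7 imperial gallons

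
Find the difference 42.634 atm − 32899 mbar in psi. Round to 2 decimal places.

149.39 psi

42.634 atm = 626.547 psi and 32899 mbar = 477.160 psi.
626.547 − 477.160 ≈ 149.39 psi.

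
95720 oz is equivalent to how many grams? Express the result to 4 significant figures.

2.714 × 10^6 g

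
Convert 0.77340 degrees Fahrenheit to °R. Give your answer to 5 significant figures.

460.44 degrees Rankine

°R = °F + 459.67.
Applying the formula gives 460.44 °R.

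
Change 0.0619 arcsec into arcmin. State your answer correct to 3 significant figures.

0.00103 arcminutes

1 arcsec = 0.0166667 arcminutes.
Thus 0.0619 × 0.0166667 ≈ 0.00103 arcmin.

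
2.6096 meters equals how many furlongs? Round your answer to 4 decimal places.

0.0130 furlong

1 meter = 0.00497097 furlongs.
2.6096 × 0.00497097 ≈ 0.0130 furlong.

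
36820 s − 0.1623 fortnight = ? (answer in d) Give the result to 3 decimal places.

36820 s = 0.426157 d and 0.1623 fortnight = 2.27220 d.
0.426157 − 2.27220 ≈ -1.846 d.

-1.846 days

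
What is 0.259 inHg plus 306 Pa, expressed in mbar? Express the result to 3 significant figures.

0.259 inHg = 8.77075 mbar and 306 Pa = 3.06000 mbar.
8.77075 + 3.06000 ≈ 11.8 mbar.

11.8 millibar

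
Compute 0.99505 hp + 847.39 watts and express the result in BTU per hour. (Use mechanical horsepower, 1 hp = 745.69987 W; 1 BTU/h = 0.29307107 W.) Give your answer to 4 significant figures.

0.99505 hp = 2531.84 BTU/h and 847.39 W = 2891.41 BTU/h.
2531.84 + 2891.41 ≈ 5423 BTU/h.

5423 BTU/h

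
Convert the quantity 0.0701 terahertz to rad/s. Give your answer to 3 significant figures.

1 THz = 6.28319 × 10^12 radians per second.
So 0.0701 × 6.28319 × 10^12 ≈ 4.40 × 10^11 rad/s.

4.40 × 10^11 rad/s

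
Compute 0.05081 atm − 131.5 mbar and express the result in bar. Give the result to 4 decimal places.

0.05081 atm = 0.0514832 bar and 131.5 mbar = 0.131500 bar.
0.0514832 − 0.131500 ≈ -0.0800 bar.

-0.0800 bar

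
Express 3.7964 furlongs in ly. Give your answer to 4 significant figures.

1 furlong = 2.12635 × 10^-14 light-years.
So 3.7964 × 2.12635 × 10^-14 ≈ 8.072 × 10^-14 ly.

8.072 × 10^-14 ly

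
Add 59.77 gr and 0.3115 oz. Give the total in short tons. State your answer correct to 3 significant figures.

1.40 × 10^-5 short ton

59.77 gr = 4.269286 × 10^-6 short ton and 0.3115 oz = 9.734375 × 10^-6 short ton.
4.269286 × 10^-6 + 9.734375 × 10^-6 ≈ 1.40 × 10^-5 short ton.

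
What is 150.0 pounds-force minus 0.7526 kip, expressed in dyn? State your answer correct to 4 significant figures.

-2.680e+8 dynes

150.0 lbf = 6.67233e+7 dyn and 0.7526 kip = 3.34773e+8 dyn.
6.67233e+7 − 3.34773e+8 ≈ -2.680e+8 dyn.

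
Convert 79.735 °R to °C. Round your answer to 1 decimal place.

°R = (°C + 273.15) × 9/5.
Applying the formula gives -228.9 °C.

-228.9 °C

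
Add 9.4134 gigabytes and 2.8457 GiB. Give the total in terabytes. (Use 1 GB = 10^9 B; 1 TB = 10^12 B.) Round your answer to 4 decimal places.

0.0125 TB

9.4134 GB = 0.00941340 TB and 2.8457 GiB = 0.00305555 TB.
0.00941340 + 0.00305555 ≈ 0.0125 TB.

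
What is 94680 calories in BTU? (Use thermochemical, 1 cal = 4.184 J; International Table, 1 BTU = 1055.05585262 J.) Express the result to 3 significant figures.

1 cal = 0.00396567 BTU.
94680 × 0.00396567 ≈ 375 BTU.

375 BTU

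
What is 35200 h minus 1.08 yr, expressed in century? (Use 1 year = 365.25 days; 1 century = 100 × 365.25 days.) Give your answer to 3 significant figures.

0.0294 centuries

35200 h = 0.0401551 century and 1.08 yr = 0.0108000 century.
0.0401551 − 0.0108000 ≈ 0.0294 century.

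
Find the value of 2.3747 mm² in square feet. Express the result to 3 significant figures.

2.56e-5 ft²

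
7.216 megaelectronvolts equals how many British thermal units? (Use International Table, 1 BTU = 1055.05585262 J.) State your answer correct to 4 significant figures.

1.096e-15 BTU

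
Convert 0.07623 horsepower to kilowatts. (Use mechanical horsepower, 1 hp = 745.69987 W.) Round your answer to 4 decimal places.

0.0568 kilowatts

1 horsepower = 0.745700 kW.
Thus 0.07623 × 0.745700 ≈ 0.0568 kW.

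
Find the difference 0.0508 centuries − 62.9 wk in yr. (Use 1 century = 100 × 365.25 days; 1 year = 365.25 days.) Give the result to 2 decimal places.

0.0508 century = 5.08000 yr and 62.9 wk = 1.20548 yr.
5.08000 − 1.20548 ≈ 3.87 yr.

3.87 yr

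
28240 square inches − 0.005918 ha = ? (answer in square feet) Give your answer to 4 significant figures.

-440.9 square feet

28240 in² = 196.111 ft² and 0.005918 ha = 637.008 ft².
196.111 − 637.008 ≈ -440.9 ft².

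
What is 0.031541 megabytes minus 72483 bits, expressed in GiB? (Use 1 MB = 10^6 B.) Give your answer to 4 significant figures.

0.031541 MB = 2.93748 × 10^-5 GiB and 72483 bit = 8.43813 × 10^-6 GiB.
2.93748 × 10^-5 − 8.43813 × 10^-6 ≈ 2.094 × 10^-5 GiB.

2.094 × 10^-5 GiB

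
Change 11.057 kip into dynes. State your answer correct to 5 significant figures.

4.9184 × 10^9 dyn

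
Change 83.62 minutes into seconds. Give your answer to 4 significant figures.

1 min = 60.0000 s.
So 83.62 × 60.0000 ≈ 5017 s.

5017 s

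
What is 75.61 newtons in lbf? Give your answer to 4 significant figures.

17.00 lbf

1 newton = 0.224809 lbf.
75.61 × 0.224809 ≈ 17.00 lbf.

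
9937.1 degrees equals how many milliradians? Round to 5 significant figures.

1 degree = 17.4533 milliradians.
So 9937.1 × 17.4533 ≈ 173440 mrad.

173440 mrad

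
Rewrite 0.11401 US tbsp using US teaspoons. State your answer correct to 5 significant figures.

0.34203 US teaspoons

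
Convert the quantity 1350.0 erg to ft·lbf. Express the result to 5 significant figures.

9.9571 × 10^-5 ft·lbf

1 erg = 7.37562 × 10^-8 foot-pounds.
Thus 1350.0 × 7.37562 × 10^-8 ≈ 9.9571 × 10^-5 ft·lbf.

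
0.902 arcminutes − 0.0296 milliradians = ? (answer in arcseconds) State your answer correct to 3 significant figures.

0.902 arcmin = 54.1200 arcsec and 0.0296 mrad = 6.10544 arcsec.
54.1200 − 6.10544 ≈ 48.0 arcsec.

48.0 arcseconds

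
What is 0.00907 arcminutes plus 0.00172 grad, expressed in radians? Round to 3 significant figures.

2.97e-5 radians

0.00907 arcmin = 2.63836e-6 rad and 0.00172 grad = 2.70177e-5 rad.
2.63836e-6 + 2.70177e-5 ≈ 2.97e-5 rad.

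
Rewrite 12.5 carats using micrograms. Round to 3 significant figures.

1 ct = 200000 μg.
So 12.5 × 200000 ≈ 2.50 × 10^6 μg.

2.50 × 10^6 μg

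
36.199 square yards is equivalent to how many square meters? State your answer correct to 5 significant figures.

1 square yard = 0.836127 square meters.
36.199 × 0.836127 ≈ 30.267 m².

30.267 m²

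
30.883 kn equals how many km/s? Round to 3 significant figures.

0.0159 km/s

1 knot = 0.000514444 kilometers per second.
Then 30.883 × 0.000514444 ≈ 0.0159 km/s.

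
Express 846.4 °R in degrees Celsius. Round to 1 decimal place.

°R = (°C + 273.15) × 9/5.
Applying the formula gives 197.1 °C.

197.1 °C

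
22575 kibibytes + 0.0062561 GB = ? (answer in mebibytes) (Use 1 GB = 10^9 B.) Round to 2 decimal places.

28.01 mebibytes

22575 KiB = 22.0459 MiB and 0.0062561 GB = 5.96628 MiB.
22.0459 + 5.96628 ≈ 28.01 MiB.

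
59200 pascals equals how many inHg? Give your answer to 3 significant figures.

1 pascal = 0.000295300 inches of mercury.
Thus 59200 × 0.000295300 ≈ 17.5 inHg.

17.5 inHg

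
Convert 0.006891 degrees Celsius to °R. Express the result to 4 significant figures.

491.7 degrees Rankine

°R = (°C + 273.15) × 9/5.
Applying the formula gives 491.7 °R.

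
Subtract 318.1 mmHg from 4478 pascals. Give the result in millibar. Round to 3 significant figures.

4478 Pa = 44.7800 mbar and 318.1 mmHg = 424.099 mbar.
44.7800 − 424.099 ≈ -379 mbar.

-379 millibar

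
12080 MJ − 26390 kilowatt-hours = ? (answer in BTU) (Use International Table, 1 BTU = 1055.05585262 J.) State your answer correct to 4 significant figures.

12080 MJ = 1.14496 × 10^7 BTU and 26390 kWh = 9.00464 × 10^7 BTU.
1.14496 × 10^7 − 9.00464 × 10^7 ≈ -7.860 × 10^7 BTU.

-7.860 × 10^7 British thermal units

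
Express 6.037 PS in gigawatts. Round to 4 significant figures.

4.440e-6 GW

1 PS = 7.35499e-7 GW.
Then 6.037 × 7.35499e-7 ≈ 4.440e-6 GW.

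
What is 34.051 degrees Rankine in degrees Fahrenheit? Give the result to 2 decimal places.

°R = °F + 459.67.
Applying the formula gives -425.62 °F.

-425.62 °F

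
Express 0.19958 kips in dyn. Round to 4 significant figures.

1 kip = 4.44822 × 10^8 dyn.
0.19958 × 4.44822 × 10^8 ≈ 8.878 × 10^7 dyn.

8.878 × 10^7 dyn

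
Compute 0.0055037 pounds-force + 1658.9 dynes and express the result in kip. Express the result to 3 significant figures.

9.23e-6 kips

0.0055037 lbf = 5.50370e-6 kip and 1658.9 dyn = 3.72936e-6 kip.
5.50370e-6 + 3.72936e-6 ≈ 9.23e-6 kip.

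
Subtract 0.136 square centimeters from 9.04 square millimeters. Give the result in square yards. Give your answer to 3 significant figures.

9.04 mm² = 1.08118 × 10^-5 yd² and 0.136 cm² = 1.62655 × 10^-5 yd².
1.08118 × 10^-5 − 1.62655 × 10^-5 ≈ -5.45 × 10^-6 yd².

-5.45 × 10^-6 yd²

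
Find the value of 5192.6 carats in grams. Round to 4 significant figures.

1 carat = 0.200000 g.
5192.6 × 0.200000 ≈ 1039 g.

1039 grams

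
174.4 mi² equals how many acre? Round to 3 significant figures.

1 square mile = 640.000 acres.
Thus 174.4 × 640.000 ≈ 112000 acre.

112000 acre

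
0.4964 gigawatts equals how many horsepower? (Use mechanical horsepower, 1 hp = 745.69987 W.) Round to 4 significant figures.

665700 hp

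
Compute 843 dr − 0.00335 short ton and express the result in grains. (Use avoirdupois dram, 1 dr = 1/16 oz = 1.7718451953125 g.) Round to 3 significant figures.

-23800 grains

843 dr = 23050.8 gr and 0.00335 short ton = 46900.0 gr.
23050.8 − 46900.0 ≈ -23800 gr.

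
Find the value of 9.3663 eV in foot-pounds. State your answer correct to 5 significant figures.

1.1068 × 10^-18 ft·lbf

1 eV = 1.18170 × 10^-19 foot-pounds.
So 9.3663 × 1.18170 × 10^-19 ≈ 1.1068 × 10^-18 ft·lbf.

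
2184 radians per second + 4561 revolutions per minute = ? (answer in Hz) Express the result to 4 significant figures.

423.6 Hz

2184 rad/s = 347.594 Hz and 4561 rpm = 76.0167 Hz.
347.594 + 76.0167 ≈ 423.6 Hz.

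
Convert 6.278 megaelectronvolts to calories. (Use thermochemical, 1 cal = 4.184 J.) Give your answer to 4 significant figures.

2.404e-13 calories

1 MeV = 3.82929e-14 calories.
Then 6.278 × 3.82929e-14 ≈ 2.404e-13 cal.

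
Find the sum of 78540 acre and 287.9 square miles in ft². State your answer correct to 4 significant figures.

78540 acre = 3.42120 × 10^9 ft² and 287.9 mi² = 8.02619 × 10^9 ft².
3.42120 × 10^9 + 8.02619 × 10^9 ≈ 1.145 × 10^10 ft².

1.145 × 10^10 ft²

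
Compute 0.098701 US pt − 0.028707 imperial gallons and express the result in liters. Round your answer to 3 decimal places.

0.098701 US pt = 0.0467030 L and 0.028707 imp gal = 0.130505 L.
0.0467030 − 0.130505 ≈ -0.084 L.

-0.084 L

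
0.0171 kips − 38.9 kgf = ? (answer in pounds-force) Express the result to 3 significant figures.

-68.7 pounds-force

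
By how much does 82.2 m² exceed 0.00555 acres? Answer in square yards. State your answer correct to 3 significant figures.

71.4 yd²

82.2 m² = 98.3104 yd² and 0.00555 acre = 26.8620 yd².
98.3104 − 26.8620 ≈ 71.4 yd².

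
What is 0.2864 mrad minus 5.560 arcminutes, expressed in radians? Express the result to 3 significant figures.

-0.00133 radians

0.2864 mrad = 0.000286400 rad and 5.560 arcmin = 0.00161734 rad.
0.000286400 − 0.00161734 ≈ -0.00133 rad.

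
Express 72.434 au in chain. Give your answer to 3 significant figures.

5.39 × 10^11 chains

1 au = 7.43646 × 10^9 chain.
So 72.434 × 7.43646 × 10^9 ≈ 5.39 × 10^11 chain.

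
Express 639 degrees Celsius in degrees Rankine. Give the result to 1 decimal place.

1641.9 °R

°R = (°C + 273.15) × 9/5.
Applying the formula gives 1641.9 °R.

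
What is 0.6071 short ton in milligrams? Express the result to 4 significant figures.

1 short ton = 9.07185e+8 mg.
0.6071 × 9.07185e+8 ≈ 5.508e+8 mg.

5.508e+8 mg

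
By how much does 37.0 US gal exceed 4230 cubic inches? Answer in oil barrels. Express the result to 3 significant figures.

0.445 bbl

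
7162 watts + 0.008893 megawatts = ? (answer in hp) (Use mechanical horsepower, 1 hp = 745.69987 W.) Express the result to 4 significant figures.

7162 W = 9.60440 hp and 0.008893 MW = 11.9257 hp.
9.60440 + 11.9257 ≈ 21.53 hp.

21.53 hp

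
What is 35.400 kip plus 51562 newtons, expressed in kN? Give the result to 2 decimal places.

209.03 kilonewtons

35.400 kip = 157.467 kN and 51562 N = 51.5620 kN.
157.467 + 51.5620 ≈ 209.03 kN.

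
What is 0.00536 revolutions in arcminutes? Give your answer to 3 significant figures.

1 rev = 21600.0 arcmin.
So 0.00536 × 21600.0 ≈ 116 arcmin.

116 arcminutes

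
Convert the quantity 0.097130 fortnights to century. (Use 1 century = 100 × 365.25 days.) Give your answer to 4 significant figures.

3.723e-5 century

1 fortnight = 0.000383299 centuries.
So 0.097130 × 0.000383299 ≈ 3.723e-5 century.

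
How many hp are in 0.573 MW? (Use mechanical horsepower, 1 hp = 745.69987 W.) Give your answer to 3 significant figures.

1 megawatt = 1341.02 hp.
So 0.573 × 1341.02 ≈ 768 hp.

768 horsepower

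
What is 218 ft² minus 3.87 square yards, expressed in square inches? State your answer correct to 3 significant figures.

218 ft² = 31392.0 in² and 3.87 yd² = 5015.52 in².
31392.0 − 5015.52 ≈ 26400 in².

26400 in²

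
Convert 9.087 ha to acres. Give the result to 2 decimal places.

22.45 acre

1 hectare = 2.47105 acre.
So 9.087 × 2.47105 ≈ 22.45 acre.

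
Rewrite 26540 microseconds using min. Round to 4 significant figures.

0.0004423 min

1 microsecond = 1.66667e-8 minutes.
Then 26540 × 1.66667e-8 ≈ 0.0004423 min.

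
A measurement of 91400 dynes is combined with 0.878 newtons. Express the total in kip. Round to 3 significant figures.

0.000403 kips

91400 dyn = 0.000205475 kip and 0.878 N = 0.000197382 kip.
0.000205475 + 0.000197382 ≈ 0.000403 kip.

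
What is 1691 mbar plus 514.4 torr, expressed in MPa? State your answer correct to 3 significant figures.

0.238 MPa

1691 mbar = 0.169100 MPa and 514.4 torr = 0.0685810 MPa.
0.169100 + 0.0685810 ≈ 0.238 MPa.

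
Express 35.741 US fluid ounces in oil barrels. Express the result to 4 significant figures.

0.006648 bbl

1 US fluid ounce = 0.000186012 bbl.
35.741 × 0.000186012 ≈ 0.006648 bbl.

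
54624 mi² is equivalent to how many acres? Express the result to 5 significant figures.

1 mi² = 640.000 acres.
Then 54624 × 640.000 ≈ 3.4959e+7 acre.

3.4959e+7 acre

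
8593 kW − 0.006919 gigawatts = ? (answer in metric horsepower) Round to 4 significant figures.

2276 PS

8593 kW = 11683.2 PS and 0.006919 GW = 9407.22 PS.
11683.2 − 9407.22 ≈ 2276 PS.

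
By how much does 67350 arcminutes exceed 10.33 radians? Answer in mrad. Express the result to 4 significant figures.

67350 arcmin = 19591.3 mrad and 10.33 rad = 10330.0 mrad.
19591.3 − 10330.0 ≈ 9261 mrad.

9261 mrad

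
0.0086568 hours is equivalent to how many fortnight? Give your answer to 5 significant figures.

1 h = 0.00297619 fortnights.
Thus 0.0086568 × 0.00297619 ≈ 2.5764 × 10^-5 fortnight.

2.5764 × 10^-5 fortnights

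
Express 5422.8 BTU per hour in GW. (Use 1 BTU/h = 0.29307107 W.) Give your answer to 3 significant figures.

1 BTU per hour = 2.93071e-10 gigawatts.
Thus 5422.8 × 2.93071e-10 ≈ 1.59e-6 GW.

1.59e-6 GW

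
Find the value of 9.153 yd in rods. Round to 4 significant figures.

1 yard = 0.181818 rod.
9.153 × 0.181818 ≈ 1.664 rod.

1.664 rod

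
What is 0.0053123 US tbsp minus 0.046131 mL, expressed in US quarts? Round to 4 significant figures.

3.426 × 10^-5 US qt

0.0053123 US tbsp = 8.30047 × 10^-5 US qt and 0.046131 mL = 4.87461 × 10^-5 US qt.
8.30047 × 10^-5 − 4.87461 × 10^-5 ≈ 3.426 × 10^-5 US qt.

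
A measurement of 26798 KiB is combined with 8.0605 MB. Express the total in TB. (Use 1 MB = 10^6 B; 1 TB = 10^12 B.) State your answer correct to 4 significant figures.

3.550 × 10^-5 TB

26798 KiB = 2.74412 × 10^-5 TB and 8.0605 MB = 8.06050 × 10^-6 TB.
2.74412 × 10^-5 + 8.06050 × 10^-6 ≈ 3.550 × 10^-5 TB.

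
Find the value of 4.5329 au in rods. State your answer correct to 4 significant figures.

1.348e+11 rods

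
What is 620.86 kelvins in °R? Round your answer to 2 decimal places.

1117.55 °R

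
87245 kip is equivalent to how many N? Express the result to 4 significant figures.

3.881 × 10^8 N

1 kip = 4448.22 N.
87245 × 4448.22 ≈ 3.881 × 10^8 N.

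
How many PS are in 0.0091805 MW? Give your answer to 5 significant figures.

12.482 PS

1 MW = 1359.62 metric horsepower.
Thus 0.0091805 × 1359.62 ≈ 12.482 PS.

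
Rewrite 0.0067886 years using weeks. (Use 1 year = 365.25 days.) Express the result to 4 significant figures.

1 yr = 52.1786 wk.
Thus 0.0067886 × 52.1786 ≈ 0.3542 wk.

0.3542 wk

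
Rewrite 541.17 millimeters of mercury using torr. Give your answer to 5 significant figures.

541.17 torr

1 millimeter of mercury = 1.00000 torr.
Thus 541.17 × 1.00000 ≈ 541.17 torr.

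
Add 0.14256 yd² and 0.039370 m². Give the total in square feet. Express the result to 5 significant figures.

1.7068 ft²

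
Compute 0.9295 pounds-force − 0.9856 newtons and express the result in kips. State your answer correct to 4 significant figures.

0.0007079 kips

0.9295 lbf = 0.000929500 kip and 0.9856 N = 0.000221572 kip.
0.000929500 − 0.000221572 ≈ 0.0007079 kip.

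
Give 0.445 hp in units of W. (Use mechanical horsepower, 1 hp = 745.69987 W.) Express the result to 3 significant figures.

332 watts

1 horsepower = 745.700 W.
So 0.445 × 745.700 ≈ 332 W.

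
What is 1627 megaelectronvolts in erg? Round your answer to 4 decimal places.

0.0026 erg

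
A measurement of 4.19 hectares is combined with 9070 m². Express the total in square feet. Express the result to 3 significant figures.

4.19 ha = 451008 ft² and 9070 m² = 97628.7 ft².
451008 + 97628.7 ≈ 549000 ft².

549000 ft²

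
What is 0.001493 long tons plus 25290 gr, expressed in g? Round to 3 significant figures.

0.001493 long ton = 1516.96 g and 25290 gr = 1638.76 g.
1516.96 + 1638.76 ≈ 3160 g.

3160 grams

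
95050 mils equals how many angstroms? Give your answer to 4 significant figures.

2.414 × 10^10 angstroms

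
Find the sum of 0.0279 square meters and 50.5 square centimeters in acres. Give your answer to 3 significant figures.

8.14e-6 acres

0.0279 m² = 6.89424e-6 acre and 50.5 cm² = 1.24788e-6 acre.
6.89424e-6 + 1.24788e-6 ≈ 8.14e-6 acre.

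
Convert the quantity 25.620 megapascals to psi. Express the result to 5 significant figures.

1 megapascal = 145.038 pounds per square inch.
Thus 25.620 × 145.038 ≈ 3715.9 psi.

3715.9 psi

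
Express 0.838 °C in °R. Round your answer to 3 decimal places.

°R = (°C + 273.15) × 9/5.
Applying the formula gives 493.178 °R.

493.178 degrees Rankine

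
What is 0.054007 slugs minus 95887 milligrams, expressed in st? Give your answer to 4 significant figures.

0.054007 slug = 0.124116 st and 95887 mg = 0.0150996 st.
0.124116 − 0.0150996 ≈ 0.1090 st.

0.1090 st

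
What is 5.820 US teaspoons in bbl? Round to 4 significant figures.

0.0001804 bbl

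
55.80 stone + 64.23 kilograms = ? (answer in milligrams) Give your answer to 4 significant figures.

55.80 st = 3.54346e+8 mg and 64.23 kg = 6.42300e+7 mg.
3.54346e+8 + 6.42300e+7 ≈ 4.186e+8 mg.

4.186e+8 milligrams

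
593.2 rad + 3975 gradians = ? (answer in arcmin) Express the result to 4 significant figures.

593.2 rad = 2.03927e+6 arcmin and 3975 grad = 214650 arcmin.
2.03927e+6 + 214650 ≈ 2.254e+6 arcmin.

2.254e+6 arcmin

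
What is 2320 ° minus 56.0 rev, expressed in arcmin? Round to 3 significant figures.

2320 ° = 139200 arcmin and 56.0 rev = 1.20960e+6 arcmin.
139200 − 1.20960e+6 ≈ -1.07e+6 arcmin.

-1.07e+6 arcmin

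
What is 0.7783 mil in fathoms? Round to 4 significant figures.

1.081e-5 fathoms

1 mil = 1.38889e-5 fathoms.
0.7783 × 1.38889e-5 ≈ 1.081e-5 fathom.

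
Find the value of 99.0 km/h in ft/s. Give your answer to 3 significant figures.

1 km/h = 0.911344 feet per second.
Thus 99.0 × 0.911344 ≈ 90.2 ft/s.

90.2 feet per second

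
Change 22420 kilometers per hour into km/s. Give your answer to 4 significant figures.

1 kilometer per hour = 0.000277778 km/s.
Then 22420 × 0.000277778 ≈ 6.228 km/s.

6.228 kilometers per second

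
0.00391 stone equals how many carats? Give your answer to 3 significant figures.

124 ct

1 st = 31751.5 carats.
Then 0.00391 × 31751.5 ≈ 124 ct.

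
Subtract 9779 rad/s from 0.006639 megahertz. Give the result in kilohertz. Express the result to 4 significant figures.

0.006639 MHz = 6.63900 kHz and 9779 rad/s = 1.55638 kHz.
6.63900 − 1.55638 ≈ 5.083 kHz.

5.083 kilohertz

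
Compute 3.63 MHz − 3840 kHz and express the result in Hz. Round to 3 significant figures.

-210000 Hz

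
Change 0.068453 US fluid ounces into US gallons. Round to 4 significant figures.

1 US fl oz = 0.00781250 US gal.
Then 0.068453 × 0.00781250 ≈ 0.0005348 US gal.

0.0005348 US gal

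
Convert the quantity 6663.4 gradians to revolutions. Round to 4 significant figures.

1 grad = 0.00250000 rev.
Thus 6663.4 × 0.00250000 ≈ 16.66 rev.

16.66 revolutions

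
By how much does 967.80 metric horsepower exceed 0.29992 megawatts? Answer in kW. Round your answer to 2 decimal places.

967.80 PS = 711.816 kW and 0.29992 MW = 299.920 kW.
711.816 − 299.920 ≈ 411.90 kW.

411.90 kW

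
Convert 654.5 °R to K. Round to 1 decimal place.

363.6 kelvins

°R = K × 9/5.
Applying the formula gives 363.6 K.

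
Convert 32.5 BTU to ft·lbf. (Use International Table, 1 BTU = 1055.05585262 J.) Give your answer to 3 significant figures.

1 British thermal unit = 778.169 ft·lbf.
Then 32.5 × 778.169 ≈ 25300 ft·lbf.

25300 ft·lbf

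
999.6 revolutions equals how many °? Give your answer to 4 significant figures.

359900 °

1 revolution = 360.000 °.
Thus 999.6 × 360.000 ≈ 359900 °.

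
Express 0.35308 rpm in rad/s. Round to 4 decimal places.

1 rpm = 0.104720 radians per second.
Then 0.35308 × 0.104720 ≈ 0.0370 rad/s.

0.0370 rad/s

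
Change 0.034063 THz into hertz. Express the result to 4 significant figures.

3.406e+10 Hz

1 THz = 1.00000e+12 Hz.
0.034063 × 1.00000e+12 ≈ 3.406e+10 Hz.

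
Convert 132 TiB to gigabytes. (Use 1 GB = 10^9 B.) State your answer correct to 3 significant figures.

145000 GB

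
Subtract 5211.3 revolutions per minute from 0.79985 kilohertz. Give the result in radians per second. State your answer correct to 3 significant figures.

4480 rad/s

0.79985 kHz = 5025.61 rad/s and 5211.3 rpm = 545.726 rad/s.
5025.61 − 545.726 ≈ 4480 rad/s.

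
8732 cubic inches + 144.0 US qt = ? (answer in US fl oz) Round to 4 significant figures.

8732 in³ = 4838.51 US fl oz and 144.0 US qt = 4608.00 US fl oz.
4838.51 + 4608.00 ≈ 9447 US fl oz.

9447 US fluid ounces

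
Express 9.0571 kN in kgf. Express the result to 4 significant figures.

1 kilonewton = 101.972 kgf.
So 9.0571 × 101.972 ≈ 923.6 kgf.

923.6 kgf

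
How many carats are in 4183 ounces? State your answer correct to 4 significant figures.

1 ounce = 141.748 carats.
4183 × 141.748 ≈ 592900 ct.

592900 carats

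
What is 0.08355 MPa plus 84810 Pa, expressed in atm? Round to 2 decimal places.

0.08355 MPa = 0.824574 atm and 84810 Pa = 0.837010 atm.
0.824574 + 0.837010 ≈ 1.66 atm.

1.66 atm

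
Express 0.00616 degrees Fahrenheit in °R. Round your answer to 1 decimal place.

°R = °F + 459.67.
Applying the formula gives 459.7 °R.

459.7 degrees Rankine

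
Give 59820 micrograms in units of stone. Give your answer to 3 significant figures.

1 microgram = 1.57473 × 10^-10 st.
59820 × 1.57473 × 10^-10 ≈ 9.42 × 10^-6 st.

9.42 × 10^-6 st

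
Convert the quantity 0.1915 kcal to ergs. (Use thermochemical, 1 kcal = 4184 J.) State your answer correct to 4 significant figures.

8.012e+9 ergs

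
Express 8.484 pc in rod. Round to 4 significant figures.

5.205e+16 rod

1 parsec = 6.13552e+15 rod.
So 8.484 × 6.13552e+15 ≈ 5.205e+16 rod.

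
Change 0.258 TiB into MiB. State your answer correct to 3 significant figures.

271000 mebibytes

1 TiB = 1.04858 × 10^6 mebibytes.
Thus 0.258 × 1.04858 × 10^6 ≈ 271000 MiB.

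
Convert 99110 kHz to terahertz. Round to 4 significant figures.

1 kHz = 1.00000e-9 THz.
99110 × 1.00000e-9 ≈ 9.911e-5 THz.

9.911e-5 THz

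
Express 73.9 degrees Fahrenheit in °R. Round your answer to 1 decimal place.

533.6 degrees Rankine

°R = °F + 459.67.
Applying the formula gives 533.6 °R.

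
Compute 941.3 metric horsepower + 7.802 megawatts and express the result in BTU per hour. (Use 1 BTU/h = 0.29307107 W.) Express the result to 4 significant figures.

941.3 PS = 2.36231e+6 BTU/h and 7.802 MW = 2.66215e+7 BTU/h.
2.36231e+6 + 2.66215e+7 ≈ 2.898e+7 BTU/h.

2.898e+7 BTU per hour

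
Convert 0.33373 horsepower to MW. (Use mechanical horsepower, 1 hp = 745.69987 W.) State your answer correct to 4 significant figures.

0.0002489 megawatts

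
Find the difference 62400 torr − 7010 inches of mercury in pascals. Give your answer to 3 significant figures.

62400 torr = 8.31932e+6 Pa and 7010 inHg = 2.37386e+7 Pa.
8.31932e+6 − 2.37386e+7 ≈ -1.54e+7 Pa.

-1.54e+7 pascals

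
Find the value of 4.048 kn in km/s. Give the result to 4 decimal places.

1 kn = 0.000514444 kilometers per second.
4.048 × 0.000514444 ≈ 0.0021 km/s.

0.0021 km/s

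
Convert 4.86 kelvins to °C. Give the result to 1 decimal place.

K = °C + 273.15.
Applying the formula gives -268.3 °C.

-268.3 °C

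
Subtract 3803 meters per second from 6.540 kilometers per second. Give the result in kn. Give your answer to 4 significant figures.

5320 kn

6.540 km/s = 12712.7 kn and 3803 m/s = 7392.44 kn.
12712.7 − 7392.44 ≈ 5320 kn.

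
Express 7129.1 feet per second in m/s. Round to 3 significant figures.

2170 meters per second

1 foot per second = 0.304800 meters per second.
Then 7129.1 × 0.304800 ≈ 2170 m/s.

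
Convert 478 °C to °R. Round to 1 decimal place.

°R = (°C + 273.15) × 9/5.
Applying the formula gives 1352.1 °R.

1352.1 °R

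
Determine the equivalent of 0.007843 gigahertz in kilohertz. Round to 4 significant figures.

7843 kilohertz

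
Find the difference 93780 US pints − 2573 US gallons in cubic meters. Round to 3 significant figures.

34.6 m³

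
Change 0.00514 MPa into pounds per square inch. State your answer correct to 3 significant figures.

0.745 psi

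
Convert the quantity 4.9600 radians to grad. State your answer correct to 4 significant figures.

1 radian = 63.6620 gradians.
So 4.9600 × 63.6620 ≈ 315.8 grad.

315.8 gradians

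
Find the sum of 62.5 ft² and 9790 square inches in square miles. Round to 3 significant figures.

4.68 × 10^-6 mi²

62.5 ft² = 2.24188 × 10^-6 mi² and 9790 in² = 2.43867 × 10^-6 mi².
2.24188 × 10^-6 + 2.43867 × 10^-6 ≈ 4.68 × 10^-6 mi².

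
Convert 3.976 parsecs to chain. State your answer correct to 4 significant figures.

6.099e+15 chain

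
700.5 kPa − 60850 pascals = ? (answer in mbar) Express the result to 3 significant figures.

6400 mbar

700.5 kPa = 7005.00 mbar and 60850 Pa = 608.500 mbar.
7005.00 − 608.500 ≈ 6400 mbar.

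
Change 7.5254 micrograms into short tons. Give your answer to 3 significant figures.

1 microgram = 1.10231 × 10^-12 short tons.
Thus 7.5254 × 1.10231 × 10^-12 ≈ 8.30 × 10^-12 short ton.

8.30 × 10^-12 short ton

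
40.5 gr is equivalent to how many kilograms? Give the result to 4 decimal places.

0.0026 kilograms

1 grain = 6.47989 × 10^-5 kg.
Thus 40.5 × 6.47989 × 10^-5 ≈ 0.0026 kg.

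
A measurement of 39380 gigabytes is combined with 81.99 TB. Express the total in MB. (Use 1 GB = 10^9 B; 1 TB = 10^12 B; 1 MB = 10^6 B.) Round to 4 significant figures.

1.214e+8 MB

39380 GB = 3.93800e+7 MB and 81.99 TB = 8.19900e+7 MB.
3.93800e+7 + 8.19900e+7 ≈ 1.214e+8 MB.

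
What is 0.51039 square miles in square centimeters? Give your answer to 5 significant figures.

1 mi² = 2.58999 × 10^10 square centimeters.
So 0.51039 × 2.58999 × 10^10 ≈ 1.3219 × 10^10 cm².

1.3219 × 10^10 square centimeters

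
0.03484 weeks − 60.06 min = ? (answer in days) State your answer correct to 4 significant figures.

0.2022 d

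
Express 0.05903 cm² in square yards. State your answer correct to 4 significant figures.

1 cm² = 0.000119599 square yards.
0.05903 × 0.000119599 ≈ 7.060e-6 yd².

7.060e-6 square yards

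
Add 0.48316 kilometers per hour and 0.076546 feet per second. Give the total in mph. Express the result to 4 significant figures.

0.48316 km/h = 0.300222 mph and 0.076546 ft/s = 0.0521905 mph.
0.300222 + 0.0521905 ≈ 0.3524 mph.

0.3524 mph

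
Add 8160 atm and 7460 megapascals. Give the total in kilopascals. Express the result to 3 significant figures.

8.29e+6 kPa

8160 atm = 826812 kPa and 7460 MPa = 7.46000e+6 kPa.
826812 + 7.46000e+6 ≈ 8.29e+6 kPa.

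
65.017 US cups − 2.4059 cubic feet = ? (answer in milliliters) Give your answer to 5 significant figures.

65.017 US cup = 15382.3 mL and 2.4059 ft³ = 68127.5 mL.
15382.3 − 68127.5 ≈ -52745 mL.

-52745 mL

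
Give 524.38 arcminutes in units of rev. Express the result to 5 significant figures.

1 arcmin = 4.62963 × 10^-5 rev.
So 524.38 × 4.62963 × 10^-5 ≈ 0.024277 rev.

0.024277 revolutions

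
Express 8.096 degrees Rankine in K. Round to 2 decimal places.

°R = K × 9/5.
Applying the formula gives 4.50 K.

4.50 K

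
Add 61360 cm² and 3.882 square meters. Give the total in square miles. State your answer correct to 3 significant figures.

3.87e-6 mi²

61360 cm² = 2.36912e-6 mi² and 3.882 m² = 1.49885e-6 mi².
2.36912e-6 + 1.49885e-6 ≈ 3.87e-6 mi².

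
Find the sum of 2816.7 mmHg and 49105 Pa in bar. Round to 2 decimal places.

4.25 bar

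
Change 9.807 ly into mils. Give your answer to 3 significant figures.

3.65 × 10^21 mils

1 ly = 3.72470 × 10^20 mils.
9.807 × 3.72470 × 10^20 ≈ 3.65 × 10^21 mil.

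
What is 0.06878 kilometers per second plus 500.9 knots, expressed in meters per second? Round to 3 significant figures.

0.06878 km/s = 68.7800 m/s and 500.9 kn = 257.685 m/s.
68.7800 + 257.685 ≈ 326 m/s.

326 m/s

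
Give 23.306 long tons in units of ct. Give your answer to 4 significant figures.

1 long ton = 5.08023e+6 ct.
23.306 × 5.08023e+6 ≈ 1.184e+8 ct.

1.184e+8 ct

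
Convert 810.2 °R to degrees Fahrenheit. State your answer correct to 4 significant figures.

350.5 degrees Fahrenheit

°R = °F + 459.67.
Applying the formula gives 350.5 °F.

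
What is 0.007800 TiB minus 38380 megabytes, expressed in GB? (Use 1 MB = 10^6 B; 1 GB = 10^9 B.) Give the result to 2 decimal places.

-29.80 gigabytes

0.007800 TiB = 8.57619 GB and 38380 MB = 38.3800 GB.
8.57619 − 38.3800 ≈ -29.80 GB.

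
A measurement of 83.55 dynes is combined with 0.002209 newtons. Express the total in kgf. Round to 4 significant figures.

0.0003105 kilograms-force

83.55 dyn = 8.51973e-5 kgf and 0.002209 N = 0.000225255 kgf.
8.51973e-5 + 0.000225255 ≈ 0.0003105 kgf.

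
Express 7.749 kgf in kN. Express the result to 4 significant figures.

0.07599 kN

1 kgf = 0.00980665 kN.
Thus 7.749 × 0.00980665 ≈ 0.07599 kN.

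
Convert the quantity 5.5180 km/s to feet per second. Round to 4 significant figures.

1 kilometer per second = 3280.84 feet per second.
Then 5.5180 × 3280.84 ≈ 18100 ft/s.

18100 ft/s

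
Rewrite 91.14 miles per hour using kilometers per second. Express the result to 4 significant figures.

0.04074 km/s

1 mph = 0.000447040 km/s.
So 91.14 × 0.000447040 ≈ 0.04074 km/s.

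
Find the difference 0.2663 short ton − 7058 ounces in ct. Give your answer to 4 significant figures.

207500 ct

0.2663 short ton = 1.20792 × 10^6 ct and 7058 oz = 1.00045 × 10^6 ct.
1.20792 × 10^6 − 1.00045 × 10^6 ≈ 207500 ct.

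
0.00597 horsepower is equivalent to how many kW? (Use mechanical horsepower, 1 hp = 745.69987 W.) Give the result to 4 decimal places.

0.0045 kW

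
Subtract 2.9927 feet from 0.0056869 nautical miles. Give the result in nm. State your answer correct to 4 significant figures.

0.0056869 nmi = 1.05321 × 10^10 nm and 2.9927 ft = 9.12175 × 10^8 nm.
1.05321 × 10^10 − 9.12175 × 10^8 ≈ 9.620 × 10^9 nm.

9.620 × 10^9 nanometers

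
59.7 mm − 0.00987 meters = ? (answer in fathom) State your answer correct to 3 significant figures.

0.0272 fathoms

59.7 mm = 0.0326444 fathom and 0.00987 m = 0.00539698 fathom.
0.0326444 − 0.00539698 ≈ 0.0272 fathom.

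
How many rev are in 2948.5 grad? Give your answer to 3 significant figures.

7.37 revolutions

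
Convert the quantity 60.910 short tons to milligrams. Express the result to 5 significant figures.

5.5257 × 10^10 milligrams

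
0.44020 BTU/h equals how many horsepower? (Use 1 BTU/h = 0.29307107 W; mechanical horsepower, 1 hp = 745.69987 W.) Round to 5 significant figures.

0.00017301 hp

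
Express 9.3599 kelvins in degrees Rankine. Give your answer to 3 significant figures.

°R = K × 9/5.
Applying the formula gives 16.8 °R.

16.8 degrees Rankine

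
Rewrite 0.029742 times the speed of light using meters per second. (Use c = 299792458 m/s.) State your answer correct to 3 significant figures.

8.92 × 10^6 meters per second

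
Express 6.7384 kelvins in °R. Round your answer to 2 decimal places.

12.13 degrees Rankine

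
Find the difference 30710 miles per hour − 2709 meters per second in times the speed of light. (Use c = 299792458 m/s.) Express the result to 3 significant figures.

3.68e-5 c

30710 mph = 4.57937e-5 c and 2709 m/s = 9.03625e-6 c.
4.57937e-5 − 9.03625e-6 ≈ 3.68e-5 c.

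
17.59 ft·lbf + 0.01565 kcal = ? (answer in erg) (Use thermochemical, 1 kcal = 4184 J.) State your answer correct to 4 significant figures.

17.59 ft·lbf = 2.38488 × 10^8 erg and 0.01565 kcal = 6.54796 × 10^8 erg.
2.38488 × 10^8 + 6.54796 × 10^8 ≈ 8.933 × 10^8 erg.

8.933 × 10^8 erg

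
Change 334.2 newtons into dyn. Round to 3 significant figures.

3.34e+7 dyn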